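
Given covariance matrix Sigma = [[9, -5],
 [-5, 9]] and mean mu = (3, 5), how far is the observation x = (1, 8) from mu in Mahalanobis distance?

Step 1 — centre the observation: (x - mu) = (-2, 3).

Step 2 — invert Sigma. det(Sigma) = 9·9 - (-5)² = 56.
  Sigma^{-1} = (1/det) · [[d, -b], [-b, a]] = [[0.1607, 0.0893],
 [0.0893, 0.1607]].

Step 3 — form the quadratic (x - mu)^T · Sigma^{-1} · (x - mu):
  Sigma^{-1} · (x - mu) = (-0.0536, 0.3036).
  (x - mu)^T · [Sigma^{-1} · (x - mu)] = (-2)·(-0.0536) + (3)·(0.3036) = 1.0179.

Step 4 — take square root: d = √(1.0179) ≈ 1.0089.

d(x, mu) = √(1.0179) ≈ 1.0089


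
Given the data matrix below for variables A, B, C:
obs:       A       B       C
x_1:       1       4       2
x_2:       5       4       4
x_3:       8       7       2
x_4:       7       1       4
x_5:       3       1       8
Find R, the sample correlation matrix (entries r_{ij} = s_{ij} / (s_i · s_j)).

Step 1 — column means:
  mean(A) = (1 + 5 + 8 + 7 + 3) / 5 = 24/5 = 4.8
  mean(B) = (4 + 4 + 7 + 1 + 1) / 5 = 17/5 = 3.4
  mean(C) = (2 + 4 + 2 + 4 + 8) / 5 = 20/5 = 4

Step 2 — sample variances and covariances s[i,j] = (1/(n-1)) · Σ_k (x_{k,i} - mean_i) · (x_{k,j} - mean_j), with n-1 = 4:
  s[A,A] = ((-3.8)·(-3.8) + (0.2)·(0.2) + (3.2)·(3.2) + (2.2)·(2.2) + (-1.8)·(-1.8)) / 4 = 32.8/4 = 8.2
  s[A,B] = ((-3.8)·(0.6) + (0.2)·(0.6) + (3.2)·(3.6) + (2.2)·(-2.4) + (-1.8)·(-2.4)) / 4 = 8.4/4 = 2.1
  s[A,C] = ((-3.8)·(-2) + (0.2)·(0) + (3.2)·(-2) + (2.2)·(0) + (-1.8)·(4)) / 4 = -6/4 = -1.5
  s[B,B] = ((0.6)·(0.6) + (0.6)·(0.6) + (3.6)·(3.6) + (-2.4)·(-2.4) + (-2.4)·(-2.4)) / 4 = 25.2/4 = 6.3
  s[B,C] = ((0.6)·(-2) + (0.6)·(0) + (3.6)·(-2) + (-2.4)·(0) + (-2.4)·(4)) / 4 = -18/4 = -4.5
  s[C,C] = ((-2)·(-2) + (0)·(0) + (-2)·(-2) + (0)·(0) + (4)·(4)) / 4 = 24/4 = 6
  Sample standard deviations s_i = √(s[i,i]):
  s(A) = √(8.2) = 2.8636
  s(B) = √(6.3) = 2.51
  s(C) = √(6) = 2.4495

Step 3 — r_{ij} = s_{ij} / (s_i · s_j):
  r[A,A] = 1 (diagonal).
  r[A,B] = 2.1 / (2.8636 · 2.51) = 2.1 / 7.1875 = 0.2922
  r[A,C] = -1.5 / (2.8636 · 2.4495) = -1.5 / 7.0143 = -0.2138
  r[B,B] = 1 (diagonal).
  r[B,C] = -4.5 / (2.51 · 2.4495) = -4.5 / 6.1482 = -0.7319
  r[C,C] = 1 (diagonal).

R is symmetric with unit diagonal. Assembling:

R = [[1, 0.2922, -0.2138],
 [0.2922, 1, -0.7319],
 [-0.2138, -0.7319, 1]]


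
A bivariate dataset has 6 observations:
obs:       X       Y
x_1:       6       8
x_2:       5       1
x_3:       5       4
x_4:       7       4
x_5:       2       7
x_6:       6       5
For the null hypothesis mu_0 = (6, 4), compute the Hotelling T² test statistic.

Step 1 — sample mean vector:
  mean(X) = (6 + 5 + 5 + 7 + 2 + 6) / 6 = 31/6 = 5.1667
  mean(Y) = (8 + 1 + 4 + 4 + 7 + 5) / 6 = 29/6 = 4.8333
  x̄ = (5.1667, 4.8333),  deviation x̄ - mu_0 = (5.1667, 4.8333) - (6, 4) = (-0.8333, 0.8333).

Step 2 — sample covariance matrix, S[i,j] = (1/(n-1)) · Σ_k (x_{k,i} - mean_i) · (x_{k,j} - mean_j), divisor n-1 = 5:
  S[X,X] = ((0.8333)·(0.8333) + (-0.1667)·(-0.1667) + (-0.1667)·(-0.1667) + (1.8333)·(1.8333) + (-3.1667)·(-3.1667) + (0.8333)·(0.8333)) / 5 = 14.8333/5 = 2.9667
  S[X,Y] = ((0.8333)·(3.1667) + (-0.1667)·(-3.8333) + (-0.1667)·(-0.8333) + (1.8333)·(-0.8333) + (-3.1667)·(2.1667) + (0.8333)·(0.1667)) / 5 = -4.8333/5 = -0.9667
  S[Y,Y] = ((3.1667)·(3.1667) + (-3.8333)·(-3.8333) + (-0.8333)·(-0.8333) + (-0.8333)·(-0.8333) + (2.1667)·(2.1667) + (0.1667)·(0.1667)) / 5 = 30.8333/5 = 6.1667
  S = [[2.9667, -0.9667],
 [-0.9667, 6.1667]].

Step 3 — invert S. det(S) = 2.9667·6.1667 - (-0.9667)² = 17.36.
  S^{-1} = (1/det) · [[d, -b], [-b, a]] = [[0.3552, 0.0557],
 [0.0557, 0.1709]].

Step 4 — quadratic form (x̄ - mu_0)^T · S^{-1} · (x̄ - mu_0):
  S^{-1} · (x̄ - mu_0) = (-0.2496, 0.096),
  (x̄ - mu_0)^T · [...] = (-0.8333)·(-0.2496) + (0.8333)·(0.096) = 0.288.

Step 5 — scale by n: T² = 6 · 0.288 = 1.7281.

T² ≈ 1.7281


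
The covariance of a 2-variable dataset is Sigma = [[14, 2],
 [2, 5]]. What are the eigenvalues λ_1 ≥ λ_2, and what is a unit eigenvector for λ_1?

Step 1 — characteristic polynomial of 2×2 Sigma:
  det(Sigma - λI) = λ² - trace · λ + det = 0.
  trace = 14 + 5 = 19, det = 14·5 - (2)² = 66.
Step 2 — discriminant:
  Δ = trace² - 4·det = 361 - 264 = 97.
Step 3 — eigenvalues:
  λ = (trace ± √Δ)/2 = (19 ± 9.8489)/2,
  λ_1 = 14.4244,  λ_2 = 4.5756.

Step 4 — unit eigenvector for λ_1: solve (Sigma - λ_1 I)v = 0. First row:
  (14 - 14.4244)·v_x + (2)·v_y = 0, i.e. (-0.4244)·v_x + (2)·v_y = 0,
  so v ∝ (b, λ_1 - a) = (2, 0.4244) = u.
  ||u|| = √((2)² + (0.4244)²) = √(4.1801) ≈ 2.0445,
  v_1 = u/||u|| ≈ (0.9782, 0.2076) (||v_1|| = 1).

λ_1 = 14.4244,  λ_2 = 4.5756;  v_1 ≈ (0.9782, 0.2076)


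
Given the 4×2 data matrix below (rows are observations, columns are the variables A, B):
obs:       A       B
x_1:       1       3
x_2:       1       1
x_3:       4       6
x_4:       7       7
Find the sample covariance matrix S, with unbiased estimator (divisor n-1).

Step 1 — column means:
  mean(A) = (1 + 1 + 4 + 7) / 4 = 13/4 = 3.25
  mean(B) = (3 + 1 + 6 + 7) / 4 = 17/4 = 4.25

Step 2 — sample covariance S[i,j] = (1/(n-1)) · Σ_k (x_{k,i} - mean_i) · (x_{k,j} - mean_j), with n-1 = 3.
  S[A,A] = ((-2.25)·(-2.25) + (-2.25)·(-2.25) + (0.75)·(0.75) + (3.75)·(3.75)) / 3 = 24.75/3 = 8.25
  S[A,B] = ((-2.25)·(-1.25) + (-2.25)·(-3.25) + (0.75)·(1.75) + (3.75)·(2.75)) / 3 = 21.75/3 = 7.25
  S[B,B] = ((-1.25)·(-1.25) + (-3.25)·(-3.25) + (1.75)·(1.75) + (2.75)·(2.75)) / 3 = 22.75/3 = 7.5833

S is symmetric (S[j,i] = S[i,j]). Assembling:

S = [[8.25, 7.25],
 [7.25, 7.5833]]


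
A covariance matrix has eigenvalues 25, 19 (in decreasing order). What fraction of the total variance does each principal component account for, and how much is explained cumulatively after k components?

Step 1 — total variance = trace(Sigma) = Σ λ_i = 25 + 19 = 44.

Step 2 — fraction explained by component i = λ_i / Σ λ:
  PC1: 25/44 = 0.5682
  PC2: 19/44 = 0.4318

Step 3 — cumulative fraction after k components = (λ_1 + ... + λ_k) / Σ λ:
  k = 1: 25/44 = 0.5682
  k = 2: (25 + 19)/44 = 44/44 = 1

Summary (fraction, with percent):

explained: PC1 0.5682 (56.82%), PC2 0.4318 (43.18%);  cumulative: 0.5682, 1


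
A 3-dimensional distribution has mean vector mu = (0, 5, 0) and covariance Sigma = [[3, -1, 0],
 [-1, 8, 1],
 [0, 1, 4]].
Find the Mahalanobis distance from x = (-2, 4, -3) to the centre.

Step 1 — centre the observation: (x - mu) = (-2, -1, -3).

Step 2 — invert Sigma (cofactor / det for 3×3, or solve directly):
  Sigma^{-1} = [[0.3483, 0.0449, -0.0112],
 [0.0449, 0.1348, -0.0337],
 [-0.0112, -0.0337, 0.2584]].

Step 3 — form the quadratic (x - mu)^T · Sigma^{-1} · (x - mu):
  Sigma^{-1} · (x - mu) = (-0.7079, -0.1236, -0.7191).
  (x - mu)^T · [Sigma^{-1} · (x - mu)] = (-2)·(-0.7079) + (-1)·(-0.1236) + (-3)·(-0.7191) = 3.6966.

Step 4 — take square root: d = √(3.6966) ≈ 1.9227.

d(x, mu) = √(3.6966) ≈ 1.9227


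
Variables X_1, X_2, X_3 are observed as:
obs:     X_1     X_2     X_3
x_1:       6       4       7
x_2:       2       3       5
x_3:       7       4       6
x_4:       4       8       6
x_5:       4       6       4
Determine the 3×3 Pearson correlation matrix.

Step 1 — column means:
  mean(X_1) = (6 + 2 + 7 + 4 + 4) / 5 = 23/5 = 4.6
  mean(X_2) = (4 + 3 + 4 + 8 + 6) / 5 = 25/5 = 5
  mean(X_3) = (7 + 5 + 6 + 6 + 4) / 5 = 28/5 = 5.6

Step 2 — sample variances and covariances s[i,j] = (1/(n-1)) · Σ_k (x_{k,i} - mean_i) · (x_{k,j} - mean_j), with n-1 = 4:
  s[X_1,X_1] = ((1.4)·(1.4) + (-2.6)·(-2.6) + (2.4)·(2.4) + (-0.6)·(-0.6) + (-0.6)·(-0.6)) / 4 = 15.2/4 = 3.8
  s[X_1,X_2] = ((1.4)·(-1) + (-2.6)·(-2) + (2.4)·(-1) + (-0.6)·(3) + (-0.6)·(1)) / 4 = -1/4 = -0.25
  s[X_1,X_3] = ((1.4)·(1.4) + (-2.6)·(-0.6) + (2.4)·(0.4) + (-0.6)·(0.4) + (-0.6)·(-1.6)) / 4 = 5.2/4 = 1.3
  s[X_2,X_2] = ((-1)·(-1) + (-2)·(-2) + (-1)·(-1) + (3)·(3) + (1)·(1)) / 4 = 16/4 = 4
  s[X_2,X_3] = ((-1)·(1.4) + (-2)·(-0.6) + (-1)·(0.4) + (3)·(0.4) + (1)·(-1.6)) / 4 = -1/4 = -0.25
  s[X_3,X_3] = ((1.4)·(1.4) + (-0.6)·(-0.6) + (0.4)·(0.4) + (0.4)·(0.4) + (-1.6)·(-1.6)) / 4 = 5.2/4 = 1.3
  Sample standard deviations s_i = √(s[i,i]):
  s(X_1) = √(3.8) = 1.9494
  s(X_2) = √(4) = 2
  s(X_3) = √(1.3) = 1.1402

Step 3 — r_{ij} = s_{ij} / (s_i · s_j):
  r[X_1,X_1] = 1 (diagonal).
  r[X_1,X_2] = -0.25 / (1.9494 · 2) = -0.25 / 3.8987 = -0.0641
  r[X_1,X_3] = 1.3 / (1.9494 · 1.1402) = 1.3 / 2.2226 = 0.5849
  r[X_2,X_2] = 1 (diagonal).
  r[X_2,X_3] = -0.25 / (2 · 1.1402) = -0.25 / 2.2804 = -0.1096
  r[X_3,X_3] = 1 (diagonal).

R is symmetric with unit diagonal. Assembling:

R = [[1, -0.0641, 0.5849],
 [-0.0641, 1, -0.1096],
 [0.5849, -0.1096, 1]]


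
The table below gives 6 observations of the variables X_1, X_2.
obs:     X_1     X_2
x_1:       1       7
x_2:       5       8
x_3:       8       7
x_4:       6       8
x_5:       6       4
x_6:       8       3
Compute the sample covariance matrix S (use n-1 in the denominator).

Step 1 — column means:
  mean(X_1) = (1 + 5 + 8 + 6 + 6 + 8) / 6 = 34/6 = 5.6667
  mean(X_2) = (7 + 8 + 7 + 8 + 4 + 3) / 6 = 37/6 = 6.1667

Step 2 — sample covariance S[i,j] = (1/(n-1)) · Σ_k (x_{k,i} - mean_i) · (x_{k,j} - mean_j), with n-1 = 5.
  S[X_1,X_1] = ((-4.6667)·(-4.6667) + (-0.6667)·(-0.6667) + (2.3333)·(2.3333) + (0.3333)·(0.3333) + (0.3333)·(0.3333) + (2.3333)·(2.3333)) / 5 = 33.3333/5 = 6.6667
  S[X_1,X_2] = ((-4.6667)·(0.8333) + (-0.6667)·(1.8333) + (2.3333)·(0.8333) + (0.3333)·(1.8333) + (0.3333)·(-2.1667) + (2.3333)·(-3.1667)) / 5 = -10.6667/5 = -2.1333
  S[X_2,X_2] = ((0.8333)·(0.8333) + (1.8333)·(1.8333) + (0.8333)·(0.8333) + (1.8333)·(1.8333) + (-2.1667)·(-2.1667) + (-3.1667)·(-3.1667)) / 5 = 22.8333/5 = 4.5667

S is symmetric (S[j,i] = S[i,j]). Assembling:

S = [[6.6667, -2.1333],
 [-2.1333, 4.5667]]


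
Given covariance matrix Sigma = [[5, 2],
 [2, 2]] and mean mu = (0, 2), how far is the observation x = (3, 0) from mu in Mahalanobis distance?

Step 1 — centre the observation: (x - mu) = (3, -2).

Step 2 — invert Sigma. det(Sigma) = 5·2 - (2)² = 6.
  Sigma^{-1} = (1/det) · [[d, -b], [-b, a]] = [[0.3333, -0.3333],
 [-0.3333, 0.8333]].

Step 3 — form the quadratic (x - mu)^T · Sigma^{-1} · (x - mu):
  Sigma^{-1} · (x - mu) = (1.6667, -2.6667).
  (x - mu)^T · [Sigma^{-1} · (x - mu)] = (3)·(1.6667) + (-2)·(-2.6667) = 10.3333.

Step 4 — take square root: d = √(10.3333) ≈ 3.2146.

d(x, mu) = √(10.3333) ≈ 3.2146


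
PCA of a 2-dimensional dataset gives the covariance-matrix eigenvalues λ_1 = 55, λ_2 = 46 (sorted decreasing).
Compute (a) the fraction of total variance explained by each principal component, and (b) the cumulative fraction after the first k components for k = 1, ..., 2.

Step 1 — total variance = trace(Sigma) = Σ λ_i = 55 + 46 = 101.

Step 2 — fraction explained by component i = λ_i / Σ λ:
  PC1: 55/101 = 0.5446
  PC2: 46/101 = 0.4554

Step 3 — cumulative fraction after k components = (λ_1 + ... + λ_k) / Σ λ:
  k = 1: 55/101 = 0.5446
  k = 2: (55 + 46)/101 = 101/101 = 1

Summary (fraction, with percent):

explained: PC1 0.5446 (54.46%), PC2 0.4554 (45.54%);  cumulative: 0.5446, 1


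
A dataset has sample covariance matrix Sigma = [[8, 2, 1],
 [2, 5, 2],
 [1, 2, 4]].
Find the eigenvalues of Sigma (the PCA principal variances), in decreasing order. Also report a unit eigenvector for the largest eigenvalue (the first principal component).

Step 1 — characteristic polynomial p(λ) = det(λI - Sigma) = λ³ - tr·λ² + c_1·λ - det, where tr = trace, c_1 = sum of the principal 2×2 minors, det = det(Sigma):
  tr = 8 + 5 + 4 = 17,
  c_1 = (8·5 - (2)²) + (8·4 - (1)²) + (5·4 - (2)²) = 36 + 31 + 16 = 83,
  det = 8·(5·4 - (2)²) - (2)·((2)·4 - (2)·(1)) + (1)·((2)·(2) - 5·(1)) = 8·(16) - (2)·(6) + (1)·(-1) = 115.
  So p(λ) = λ³ - 17λ² + 83λ - 115.
Step 2 — look for an integer root (rational root theorem: any rational root is an integer divisor of 115). Testing λ = 5:
  p(5) = 125 - 425 + 415 - 115 = 0  ✓
  Dividing out (λ - 5): p(λ) = (λ - 5)(λ² - 12λ + 23).
Step 3 — remaining eigenvalues from the quadratic λ² - 12λ + 23 = 0:
  Δ = 12² - 4·23 = 144 - 92 = 52,  λ = (12 ± √52)/2 = (12 ± 7.2111)/2 ≈ 9.6056 or 2.3944.
  Sorted: λ_1 = 9.6056,  λ_2 = 5,  λ_3 = 2.3944  (check: sum = 17 = tr ✓).

Step 4 — unit eigenvector for λ_1 ≈ 9.6056: v spans the null space of (Sigma - λ_1 I), whose rows are
  r_1 = (-1.6056, 2, 1),  r_2 = (2, -4.6056, 2),  r_3 = (1, 2, -5.6056).
  v is orthogonal to every row, so take v ∝ r_1 × r_2 = ((2)·(2) - (1)·(-4.6056), (1)·(2) - (-1.6056)·(2), (-1.6056)·(-4.6056) - (2)·(2)) ≈ (8.6056, 5.2111, 3.3944).
  Let u = (8.6056, 5.2111, 3.3944).
  ||u|| = √((8.6056)² + (5.2111)² + (3.3944)²) = √(112.7334) ≈ 10.6176,  v_1 = u/||u|| ≈ (0.8105, 0.4908, 0.3197) (||v_1|| = 1).

λ_1 = 9.6056,  λ_2 = 5,  λ_3 = 2.3944;  v_1 ≈ (0.8105, 0.4908, 0.3197)


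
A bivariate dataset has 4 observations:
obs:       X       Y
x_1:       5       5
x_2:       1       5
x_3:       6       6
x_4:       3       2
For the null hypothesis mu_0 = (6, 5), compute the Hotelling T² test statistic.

Step 1 — sample mean vector:
  mean(X) = (5 + 1 + 6 + 3) / 4 = 15/4 = 3.75
  mean(Y) = (5 + 5 + 6 + 2) / 4 = 18/4 = 4.5
  x̄ = (3.75, 4.5),  deviation x̄ - mu_0 = (3.75, 4.5) - (6, 5) = (-2.25, -0.5).

Step 2 — sample covariance matrix, S[i,j] = (1/(n-1)) · Σ_k (x_{k,i} - mean_i) · (x_{k,j} - mean_j), divisor n-1 = 3:
  S[X,X] = ((1.25)·(1.25) + (-2.75)·(-2.75) + (2.25)·(2.25) + (-0.75)·(-0.75)) / 3 = 14.75/3 = 4.9167
  S[X,Y] = ((1.25)·(0.5) + (-2.75)·(0.5) + (2.25)·(1.5) + (-0.75)·(-2.5)) / 3 = 4.5/3 = 1.5
  S[Y,Y] = ((0.5)·(0.5) + (0.5)·(0.5) + (1.5)·(1.5) + (-2.5)·(-2.5)) / 3 = 9/3 = 3
  S = [[4.9167, 1.5],
 [1.5, 3]].

Step 3 — invert S. det(S) = 4.9167·3 - (1.5)² = 12.5.
  S^{-1} = (1/det) · [[d, -b], [-b, a]] = [[0.24, -0.12],
 [-0.12, 0.3933]].

Step 4 — quadratic form (x̄ - mu_0)^T · S^{-1} · (x̄ - mu_0):
  S^{-1} · (x̄ - mu_0) = (-0.48, 0.0733),
  (x̄ - mu_0)^T · [...] = (-2.25)·(-0.48) + (-0.5)·(0.0733) = 1.0433.

Step 5 — scale by n: T² = 4 · 1.0433 = 4.1733.

T² ≈ 4.1733


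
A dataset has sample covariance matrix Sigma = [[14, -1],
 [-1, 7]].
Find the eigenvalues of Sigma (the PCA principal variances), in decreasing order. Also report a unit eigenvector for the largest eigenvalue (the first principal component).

Step 1 — characteristic polynomial of 2×2 Sigma:
  det(Sigma - λI) = λ² - trace · λ + det = 0.
  trace = 14 + 7 = 21, det = 14·7 - (-1)² = 97.
Step 2 — discriminant:
  Δ = trace² - 4·det = 441 - 388 = 53.
Step 3 — eigenvalues:
  λ = (trace ± √Δ)/2 = (21 ± 7.2801)/2,
  λ_1 = 14.1401,  λ_2 = 6.8599.

Step 4 — unit eigenvector for λ_1: solve (Sigma - λ_1 I)v = 0. First row:
  (14 - 14.1401)·v_x + (-1)·v_y = 0, i.e. (-0.1401)·v_x + (-1)·v_y = 0,
  so v ∝ (b, λ_1 - a) = (-1, 0.1401); multiply by -1 so the first entry is positive: u = (1, -0.1401).
  ||u|| = √((1)² + (-0.1401)²) = √(1.0196) ≈ 1.0098,
  v_1 = u/||u|| ≈ (0.9903, -0.1387) (||v_1|| = 1).

λ_1 = 14.1401,  λ_2 = 6.8599;  v_1 ≈ (0.9903, -0.1387)


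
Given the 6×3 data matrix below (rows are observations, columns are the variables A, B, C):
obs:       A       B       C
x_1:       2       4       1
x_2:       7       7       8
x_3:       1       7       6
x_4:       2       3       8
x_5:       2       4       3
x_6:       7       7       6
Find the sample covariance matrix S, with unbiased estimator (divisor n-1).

Step 1 — column means:
  mean(A) = (2 + 7 + 1 + 2 + 2 + 7) / 6 = 21/6 = 3.5
  mean(B) = (4 + 7 + 7 + 3 + 4 + 7) / 6 = 32/6 = 5.3333
  mean(C) = (1 + 8 + 6 + 8 + 3 + 6) / 6 = 32/6 = 5.3333

Step 2 — sample covariance S[i,j] = (1/(n-1)) · Σ_k (x_{k,i} - mean_i) · (x_{k,j} - mean_j), with n-1 = 5.
  S[A,A] = ((-1.5)·(-1.5) + (3.5)·(3.5) + (-2.5)·(-2.5) + (-1.5)·(-1.5) + (-1.5)·(-1.5) + (3.5)·(3.5)) / 5 = 37.5/5 = 7.5
  S[A,B] = ((-1.5)·(-1.3333) + (3.5)·(1.6667) + (-2.5)·(1.6667) + (-1.5)·(-2.3333) + (-1.5)·(-1.3333) + (3.5)·(1.6667)) / 5 = 15/5 = 3
  S[A,C] = ((-1.5)·(-4.3333) + (3.5)·(2.6667) + (-2.5)·(0.6667) + (-1.5)·(2.6667) + (-1.5)·(-2.3333) + (3.5)·(0.6667)) / 5 = 16/5 = 3.2
  S[B,B] = ((-1.3333)·(-1.3333) + (1.6667)·(1.6667) + (1.6667)·(1.6667) + (-2.3333)·(-2.3333) + (-1.3333)·(-1.3333) + (1.6667)·(1.6667)) / 5 = 17.3333/5 = 3.4667
  S[B,C] = ((-1.3333)·(-4.3333) + (1.6667)·(2.6667) + (1.6667)·(0.6667) + (-2.3333)·(2.6667) + (-1.3333)·(-2.3333) + (1.6667)·(0.6667)) / 5 = 9.3333/5 = 1.8667
  S[C,C] = ((-4.3333)·(-4.3333) + (2.6667)·(2.6667) + (0.6667)·(0.6667) + (2.6667)·(2.6667) + (-2.3333)·(-2.3333) + (0.6667)·(0.6667)) / 5 = 39.3333/5 = 7.8667

S is symmetric (S[j,i] = S[i,j]). Assembling:

S = [[7.5, 3, 3.2],
 [3, 3.4667, 1.8667],
 [3.2, 1.8667, 7.8667]]


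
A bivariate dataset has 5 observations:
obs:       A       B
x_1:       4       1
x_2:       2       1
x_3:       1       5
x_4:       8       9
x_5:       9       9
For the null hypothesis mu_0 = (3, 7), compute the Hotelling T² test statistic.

Step 1 — sample mean vector:
  mean(A) = (4 + 2 + 1 + 8 + 9) / 5 = 24/5 = 4.8
  mean(B) = (1 + 1 + 5 + 9 + 9) / 5 = 25/5 = 5
  x̄ = (4.8, 5),  deviation x̄ - mu_0 = (4.8, 5) - (3, 7) = (1.8, -2).

Step 2 — sample covariance matrix, S[i,j] = (1/(n-1)) · Σ_k (x_{k,i} - mean_i) · (x_{k,j} - mean_j), divisor n-1 = 4:
  S[A,A] = ((-0.8)·(-0.8) + (-2.8)·(-2.8) + (-3.8)·(-3.8) + (3.2)·(3.2) + (4.2)·(4.2)) / 4 = 50.8/4 = 12.7
  S[A,B] = ((-0.8)·(-4) + (-2.8)·(-4) + (-3.8)·(0) + (3.2)·(4) + (4.2)·(4)) / 4 = 44/4 = 11
  S[B,B] = ((-4)·(-4) + (-4)·(-4) + (0)·(0) + (4)·(4) + (4)·(4)) / 4 = 64/4 = 16
  S = [[12.7, 11],
 [11, 16]].

Step 3 — invert S. det(S) = 12.7·16 - (11)² = 82.2.
  S^{-1} = (1/det) · [[d, -b], [-b, a]] = [[0.1946, -0.1338],
 [-0.1338, 0.1545]].

Step 4 — quadratic form (x̄ - mu_0)^T · S^{-1} · (x̄ - mu_0):
  S^{-1} · (x̄ - mu_0) = (0.618, -0.5499),
  (x̄ - mu_0)^T · [...] = (1.8)·(0.618) + (-2)·(-0.5499) = 2.2122.

Step 5 — scale by n: T² = 5 · 2.2122 = 11.0608.

T² ≈ 11.0608


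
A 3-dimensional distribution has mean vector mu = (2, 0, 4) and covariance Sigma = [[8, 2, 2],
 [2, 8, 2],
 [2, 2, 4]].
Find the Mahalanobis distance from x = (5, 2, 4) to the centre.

Step 1 — centre the observation: (x - mu) = (3, 2, 0).

Step 2 — invert Sigma (cofactor / det for 3×3, or solve directly):
  Sigma^{-1} = [[0.1458, -0.0208, -0.0625],
 [-0.0208, 0.1458, -0.0625],
 [-0.0625, -0.0625, 0.3125]].

Step 3 — form the quadratic (x - mu)^T · Sigma^{-1} · (x - mu):
  Sigma^{-1} · (x - mu) = (0.3958, 0.2292, -0.3125).
  (x - mu)^T · [Sigma^{-1} · (x - mu)] = (3)·(0.3958) + (2)·(0.2292) + (0)·(-0.3125) = 1.6458.

Step 4 — take square root: d = √(1.6458) ≈ 1.2829.

d(x, mu) = √(1.6458) ≈ 1.2829


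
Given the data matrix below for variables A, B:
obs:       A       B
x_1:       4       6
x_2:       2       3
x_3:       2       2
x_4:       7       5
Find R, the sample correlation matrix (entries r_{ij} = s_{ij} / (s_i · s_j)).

Step 1 — column means:
  mean(A) = (4 + 2 + 2 + 7) / 4 = 15/4 = 3.75
  mean(B) = (6 + 3 + 2 + 5) / 4 = 16/4 = 4

Step 2 — sample variances and covariances s[i,j] = (1/(n-1)) · Σ_k (x_{k,i} - mean_i) · (x_{k,j} - mean_j), with n-1 = 3:
  s[A,A] = ((0.25)·(0.25) + (-1.75)·(-1.75) + (-1.75)·(-1.75) + (3.25)·(3.25)) / 3 = 16.75/3 = 5.5833
  s[A,B] = ((0.25)·(2) + (-1.75)·(-1) + (-1.75)·(-2) + (3.25)·(1)) / 3 = 9/3 = 3
  s[B,B] = ((2)·(2) + (-1)·(-1) + (-2)·(-2) + (1)·(1)) / 3 = 10/3 = 3.3333
  Sample standard deviations s_i = √(s[i,i]):
  s(A) = √(5.5833) = 2.3629
  s(B) = √(3.3333) = 1.8257

Step 3 — r_{ij} = s_{ij} / (s_i · s_j):
  r[A,A] = 1 (diagonal).
  r[A,B] = 3 / (2.3629 · 1.8257) = 3 / 4.3141 = 0.6954
  r[B,B] = 1 (diagonal).

R is symmetric with unit diagonal. Assembling:

R = [[1, 0.6954],
 [0.6954, 1]]


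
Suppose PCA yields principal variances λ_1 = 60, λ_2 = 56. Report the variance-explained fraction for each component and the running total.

Step 1 — total variance = trace(Sigma) = Σ λ_i = 60 + 56 = 116.

Step 2 — fraction explained by component i = λ_i / Σ λ:
  PC1: 60/116 = 0.5172
  PC2: 56/116 = 0.4828

Step 3 — cumulative fraction after k components = (λ_1 + ... + λ_k) / Σ λ:
  k = 1: 60/116 = 0.5172
  k = 2: (60 + 56)/116 = 116/116 = 1

Summary (fraction, with percent):

explained: PC1 0.5172 (51.72%), PC2 0.4828 (48.28%);  cumulative: 0.5172, 1


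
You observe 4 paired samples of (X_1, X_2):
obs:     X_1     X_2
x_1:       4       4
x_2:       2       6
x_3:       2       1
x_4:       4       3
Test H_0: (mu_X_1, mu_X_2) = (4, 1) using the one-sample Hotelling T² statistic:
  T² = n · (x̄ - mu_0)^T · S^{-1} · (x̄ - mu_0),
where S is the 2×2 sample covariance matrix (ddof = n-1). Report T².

Step 1 — sample mean vector:
  mean(X_1) = (4 + 2 + 2 + 4) / 4 = 12/4 = 3
  mean(X_2) = (4 + 6 + 1 + 3) / 4 = 14/4 = 3.5
  x̄ = (3, 3.5),  deviation x̄ - mu_0 = (3, 3.5) - (4, 1) = (-1, 2.5).

Step 2 — sample covariance matrix, S[i,j] = (1/(n-1)) · Σ_k (x_{k,i} - mean_i) · (x_{k,j} - mean_j), divisor n-1 = 3:
  S[X_1,X_1] = ((1)·(1) + (-1)·(-1) + (-1)·(-1) + (1)·(1)) / 3 = 4/3 = 1.3333
  S[X_1,X_2] = ((1)·(0.5) + (-1)·(2.5) + (-1)·(-2.5) + (1)·(-0.5)) / 3 = 0/3 = 0
  S[X_2,X_2] = ((0.5)·(0.5) + (2.5)·(2.5) + (-2.5)·(-2.5) + (-0.5)·(-0.5)) / 3 = 13/3 = 4.3333
  S = [[1.3333, 0],
 [0, 4.3333]].

Step 3 — invert S. det(S) = 1.3333·4.3333 - (0)² = 5.7778.
  S^{-1} = (1/det) · [[d, -b], [-b, a]] = [[0.75, 0],
 [0, 0.2308]].

Step 4 — quadratic form (x̄ - mu_0)^T · S^{-1} · (x̄ - mu_0):
  S^{-1} · (x̄ - mu_0) = (-0.75, 0.5769),
  (x̄ - mu_0)^T · [...] = (-1)·(-0.75) + (2.5)·(0.5769) = 2.1923.

Step 5 — scale by n: T² = 4 · 2.1923 = 8.7692.

T² ≈ 8.7692


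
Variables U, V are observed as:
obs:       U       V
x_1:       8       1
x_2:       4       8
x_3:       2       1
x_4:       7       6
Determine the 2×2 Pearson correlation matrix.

Step 1 — column means:
  mean(U) = (8 + 4 + 2 + 7) / 4 = 21/4 = 5.25
  mean(V) = (1 + 8 + 1 + 6) / 4 = 16/4 = 4

Step 2 — sample variances and covariances s[i,j] = (1/(n-1)) · Σ_k (x_{k,i} - mean_i) · (x_{k,j} - mean_j), with n-1 = 3:
  s[U,U] = ((2.75)·(2.75) + (-1.25)·(-1.25) + (-3.25)·(-3.25) + (1.75)·(1.75)) / 3 = 22.75/3 = 7.5833
  s[U,V] = ((2.75)·(-3) + (-1.25)·(4) + (-3.25)·(-3) + (1.75)·(2)) / 3 = 0/3 = 0
  s[V,V] = ((-3)·(-3) + (4)·(4) + (-3)·(-3) + (2)·(2)) / 3 = 38/3 = 12.6667
  Sample standard deviations s_i = √(s[i,i]):
  s(U) = √(7.5833) = 2.7538
  s(V) = √(12.6667) = 3.559

Step 3 — r_{ij} = s_{ij} / (s_i · s_j):
  r[U,U] = 1 (diagonal).
  r[U,V] = 0 / (2.7538 · 3.559) = 0 / 9.8008 = 0
  r[V,V] = 1 (diagonal).

R is symmetric with unit diagonal. Assembling:

R = [[1, 0],
 [0, 1]]


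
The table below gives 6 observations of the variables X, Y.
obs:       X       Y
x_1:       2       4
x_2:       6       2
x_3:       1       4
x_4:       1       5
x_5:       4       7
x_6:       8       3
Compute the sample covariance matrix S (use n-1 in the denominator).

Step 1 — column means:
  mean(X) = (2 + 6 + 1 + 1 + 4 + 8) / 6 = 22/6 = 3.6667
  mean(Y) = (4 + 2 + 4 + 5 + 7 + 3) / 6 = 25/6 = 4.1667

Step 2 — sample covariance S[i,j] = (1/(n-1)) · Σ_k (x_{k,i} - mean_i) · (x_{k,j} - mean_j), with n-1 = 5.
  S[X,X] = ((-1.6667)·(-1.6667) + (2.3333)·(2.3333) + (-2.6667)·(-2.6667) + (-2.6667)·(-2.6667) + (0.3333)·(0.3333) + (4.3333)·(4.3333)) / 5 = 41.3333/5 = 8.2667
  S[X,Y] = ((-1.6667)·(-0.1667) + (2.3333)·(-2.1667) + (-2.6667)·(-0.1667) + (-2.6667)·(0.8333) + (0.3333)·(2.8333) + (4.3333)·(-1.1667)) / 5 = -10.6667/5 = -2.1333
  S[Y,Y] = ((-0.1667)·(-0.1667) + (-2.1667)·(-2.1667) + (-0.1667)·(-0.1667) + (0.8333)·(0.8333) + (2.8333)·(2.8333) + (-1.1667)·(-1.1667)) / 5 = 14.8333/5 = 2.9667

S is symmetric (S[j,i] = S[i,j]). Assembling:

S = [[8.2667, -2.1333],
 [-2.1333, 2.9667]]


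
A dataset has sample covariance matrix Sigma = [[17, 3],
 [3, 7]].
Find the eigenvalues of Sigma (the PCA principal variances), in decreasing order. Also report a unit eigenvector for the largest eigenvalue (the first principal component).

Step 1 — characteristic polynomial of 2×2 Sigma:
  det(Sigma - λI) = λ² - trace · λ + det = 0.
  trace = 17 + 7 = 24, det = 17·7 - (3)² = 110.
Step 2 — discriminant:
  Δ = trace² - 4·det = 576 - 440 = 136.
Step 3 — eigenvalues:
  λ = (trace ± √Δ)/2 = (24 ± 11.6619)/2,
  λ_1 = 17.831,  λ_2 = 6.169.

Step 4 — unit eigenvector for λ_1: solve (Sigma - λ_1 I)v = 0. First row:
  (17 - 17.831)·v_x + (3)·v_y = 0, i.e. (-0.831)·v_x + (3)·v_y = 0,
  so v ∝ (b, λ_1 - a) = (3, 0.831) = u.
  ||u|| = √((3)² + (0.831)²) = √(9.6905) ≈ 3.113,
  v_1 = u/||u|| ≈ (0.9637, 0.2669) (||v_1|| = 1).

λ_1 = 17.831,  λ_2 = 6.169;  v_1 ≈ (0.9637, 0.2669)


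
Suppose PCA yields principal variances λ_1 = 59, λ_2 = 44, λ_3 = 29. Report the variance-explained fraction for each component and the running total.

Step 1 — total variance = trace(Sigma) = Σ λ_i = 59 + 44 + 29 = 132.

Step 2 — fraction explained by component i = λ_i / Σ λ:
  PC1: 59/132 = 0.447
  PC2: 44/132 = 0.3333
  PC3: 29/132 = 0.2197

Step 3 — cumulative fraction after k components = (λ_1 + ... + λ_k) / Σ λ:
  k = 1: 59/132 = 0.447
  k = 2: (59 + 44)/132 = 103/132 = 0.7803
  k = 3: (59 + 44 + 29)/132 = 132/132 = 1

Summary (fraction, with percent):

explained: PC1 0.447 (44.7%), PC2 0.3333 (33.33%), PC3 0.2197 (21.97%);  cumulative: 0.447, 0.7803, 1


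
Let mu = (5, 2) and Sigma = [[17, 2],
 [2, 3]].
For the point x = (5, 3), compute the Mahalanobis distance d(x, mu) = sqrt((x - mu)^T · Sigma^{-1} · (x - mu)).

Step 1 — centre the observation: (x - mu) = (0, 1).

Step 2 — invert Sigma. det(Sigma) = 17·3 - (2)² = 47.
  Sigma^{-1} = (1/det) · [[d, -b], [-b, a]] = [[0.0638, -0.0426],
 [-0.0426, 0.3617]].

Step 3 — form the quadratic (x - mu)^T · Sigma^{-1} · (x - mu):
  Sigma^{-1} · (x - mu) = (-0.0426, 0.3617).
  (x - mu)^T · [Sigma^{-1} · (x - mu)] = (0)·(-0.0426) + (1)·(0.3617) = 0.3617.

Step 4 — take square root: d = √(0.3617) ≈ 0.6014.

d(x, mu) = √(0.3617) ≈ 0.6014


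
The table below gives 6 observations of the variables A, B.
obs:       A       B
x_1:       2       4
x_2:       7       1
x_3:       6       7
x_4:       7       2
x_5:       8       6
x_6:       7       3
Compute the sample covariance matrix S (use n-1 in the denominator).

Step 1 — column means:
  mean(A) = (2 + 7 + 6 + 7 + 8 + 7) / 6 = 37/6 = 6.1667
  mean(B) = (4 + 1 + 7 + 2 + 6 + 3) / 6 = 23/6 = 3.8333

Step 2 — sample covariance S[i,j] = (1/(n-1)) · Σ_k (x_{k,i} - mean_i) · (x_{k,j} - mean_j), with n-1 = 5.
  S[A,A] = ((-4.1667)·(-4.1667) + (0.8333)·(0.8333) + (-0.1667)·(-0.1667) + (0.8333)·(0.8333) + (1.8333)·(1.8333) + (0.8333)·(0.8333)) / 5 = 22.8333/5 = 4.5667
  S[A,B] = ((-4.1667)·(0.1667) + (0.8333)·(-2.8333) + (-0.1667)·(3.1667) + (0.8333)·(-1.8333) + (1.8333)·(2.1667) + (0.8333)·(-0.8333)) / 5 = -1.8333/5 = -0.3667
  S[B,B] = ((0.1667)·(0.1667) + (-2.8333)·(-2.8333) + (3.1667)·(3.1667) + (-1.8333)·(-1.8333) + (2.1667)·(2.1667) + (-0.8333)·(-0.8333)) / 5 = 26.8333/5 = 5.3667

S is symmetric (S[j,i] = S[i,j]). Assembling:

S = [[4.5667, -0.3667],
 [-0.3667, 5.3667]]


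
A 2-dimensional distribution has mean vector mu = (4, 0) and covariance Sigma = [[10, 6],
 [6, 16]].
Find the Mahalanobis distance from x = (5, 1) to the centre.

Step 1 — centre the observation: (x - mu) = (1, 1).

Step 2 — invert Sigma. det(Sigma) = 10·16 - (6)² = 124.
  Sigma^{-1} = (1/det) · [[d, -b], [-b, a]] = [[0.129, -0.0484],
 [-0.0484, 0.0806]].

Step 3 — form the quadratic (x - mu)^T · Sigma^{-1} · (x - mu):
  Sigma^{-1} · (x - mu) = (0.0806, 0.0323).
  (x - mu)^T · [Sigma^{-1} · (x - mu)] = (1)·(0.0806) + (1)·(0.0323) = 0.1129.

Step 4 — take square root: d = √(0.1129) ≈ 0.336.

d(x, mu) = √(0.1129) ≈ 0.336


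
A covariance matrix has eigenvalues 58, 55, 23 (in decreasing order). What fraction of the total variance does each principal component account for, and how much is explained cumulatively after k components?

Step 1 — total variance = trace(Sigma) = Σ λ_i = 58 + 55 + 23 = 136.

Step 2 — fraction explained by component i = λ_i / Σ λ:
  PC1: 58/136 = 0.4265
  PC2: 55/136 = 0.4044
  PC3: 23/136 = 0.1691

Step 3 — cumulative fraction after k components = (λ_1 + ... + λ_k) / Σ λ:
  k = 1: 58/136 = 0.4265
  k = 2: (58 + 55)/136 = 113/136 = 0.8309
  k = 3: (58 + 55 + 23)/136 = 136/136 = 1

Summary (fraction, with percent):

explained: PC1 0.4265 (42.65%), PC2 0.4044 (40.44%), PC3 0.1691 (16.91%);  cumulative: 0.4265, 0.8309, 1


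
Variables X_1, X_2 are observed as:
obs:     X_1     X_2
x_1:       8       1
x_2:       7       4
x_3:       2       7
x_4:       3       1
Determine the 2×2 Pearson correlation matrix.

Step 1 — column means:
  mean(X_1) = (8 + 7 + 2 + 3) / 4 = 20/4 = 5
  mean(X_2) = (1 + 4 + 7 + 1) / 4 = 13/4 = 3.25

Step 2 — sample variances and covariances s[i,j] = (1/(n-1)) · Σ_k (x_{k,i} - mean_i) · (x_{k,j} - mean_j), with n-1 = 3:
  s[X_1,X_1] = ((3)·(3) + (2)·(2) + (-3)·(-3) + (-2)·(-2)) / 3 = 26/3 = 8.6667
  s[X_1,X_2] = ((3)·(-2.25) + (2)·(0.75) + (-3)·(3.75) + (-2)·(-2.25)) / 3 = -12/3 = -4
  s[X_2,X_2] = ((-2.25)·(-2.25) + (0.75)·(0.75) + (3.75)·(3.75) + (-2.25)·(-2.25)) / 3 = 24.75/3 = 8.25
  Sample standard deviations s_i = √(s[i,i]):
  s(X_1) = √(8.6667) = 2.9439
  s(X_2) = √(8.25) = 2.8723

Step 3 — r_{ij} = s_{ij} / (s_i · s_j):
  r[X_1,X_1] = 1 (diagonal).
  r[X_1,X_2] = -4 / (2.9439 · 2.8723) = -4 / 8.4558 = -0.473
  r[X_2,X_2] = 1 (diagonal).

R is symmetric with unit diagonal. Assembling:

R = [[1, -0.473],
 [-0.473, 1]]


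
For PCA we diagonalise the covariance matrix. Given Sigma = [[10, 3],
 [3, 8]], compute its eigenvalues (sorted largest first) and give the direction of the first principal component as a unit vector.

Step 1 — characteristic polynomial of 2×2 Sigma:
  det(Sigma - λI) = λ² - trace · λ + det = 0.
  trace = 10 + 8 = 18, det = 10·8 - (3)² = 71.
Step 2 — discriminant:
  Δ = trace² - 4·det = 324 - 284 = 40.
Step 3 — eigenvalues:
  λ = (trace ± √Δ)/2 = (18 ± 6.3246)/2,
  λ_1 = 12.1623,  λ_2 = 5.8377.

Step 4 — unit eigenvector for λ_1: solve (Sigma - λ_1 I)v = 0. First row:
  (10 - 12.1623)·v_x + (3)·v_y = 0, i.e. (-2.1623)·v_x + (3)·v_y = 0,
  so v ∝ (b, λ_1 - a) = (3, 2.1623) = u.
  ||u|| = √((3)² + (2.1623)²) = √(13.6754) ≈ 3.698,
  v_1 = u/||u|| ≈ (0.8112, 0.5847) (||v_1|| = 1).

λ_1 = 12.1623,  λ_2 = 5.8377;  v_1 ≈ (0.8112, 0.5847)


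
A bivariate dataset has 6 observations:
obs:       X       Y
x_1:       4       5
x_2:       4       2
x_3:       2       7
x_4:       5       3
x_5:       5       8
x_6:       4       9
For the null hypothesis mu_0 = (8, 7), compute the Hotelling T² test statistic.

Step 1 — sample mean vector:
  mean(X) = (4 + 4 + 2 + 5 + 5 + 4) / 6 = 24/6 = 4
  mean(Y) = (5 + 2 + 7 + 3 + 8 + 9) / 6 = 34/6 = 5.6667
  x̄ = (4, 5.6667),  deviation x̄ - mu_0 = (4, 5.6667) - (8, 7) = (-4, -1.3333).

Step 2 — sample covariance matrix, S[i,j] = (1/(n-1)) · Σ_k (x_{k,i} - mean_i) · (x_{k,j} - mean_j), divisor n-1 = 5:
  S[X,X] = ((0)·(0) + (0)·(0) + (-2)·(-2) + (1)·(1) + (1)·(1) + (0)·(0)) / 5 = 6/5 = 1.2
  S[X,Y] = ((0)·(-0.6667) + (0)·(-3.6667) + (-2)·(1.3333) + (1)·(-2.6667) + (1)·(2.3333) + (0)·(3.3333)) / 5 = -3/5 = -0.6
  S[Y,Y] = ((-0.6667)·(-0.6667) + (-3.6667)·(-3.6667) + (1.3333)·(1.3333) + (-2.6667)·(-2.6667) + (2.3333)·(2.3333) + (3.3333)·(3.3333)) / 5 = 39.3333/5 = 7.8667
  S = [[1.2, -0.6],
 [-0.6, 7.8667]].

Step 3 — invert S. det(S) = 1.2·7.8667 - (-0.6)² = 9.08.
  S^{-1} = (1/det) · [[d, -b], [-b, a]] = [[0.8664, 0.0661],
 [0.0661, 0.1322]].

Step 4 — quadratic form (x̄ - mu_0)^T · S^{-1} · (x̄ - mu_0):
  S^{-1} · (x̄ - mu_0) = (-3.5536, -0.4405),
  (x̄ - mu_0)^T · [...] = (-4)·(-3.5536) + (-1.3333)·(-0.4405) = 14.8018.

Step 5 — scale by n: T² = 6 · 14.8018 = 88.8106.

T² ≈ 88.8106


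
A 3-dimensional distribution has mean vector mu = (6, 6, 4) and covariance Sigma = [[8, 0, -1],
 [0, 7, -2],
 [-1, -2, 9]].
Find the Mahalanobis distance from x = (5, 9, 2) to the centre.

Step 1 — centre the observation: (x - mu) = (-1, 3, -2).

Step 2 — invert Sigma (cofactor / det for 3×3, or solve directly):
  Sigma^{-1} = [[0.1269, 0.0043, 0.0151],
 [0.0043, 0.1527, 0.0344],
 [0.0151, 0.0344, 0.1204]].

Step 3 — form the quadratic (x - mu)^T · Sigma^{-1} · (x - mu):
  Sigma^{-1} · (x - mu) = (-0.1441, 0.3849, -0.1527).
  (x - mu)^T · [Sigma^{-1} · (x - mu)] = (-1)·(-0.1441) + (3)·(0.3849) + (-2)·(-0.1527) = 1.6043.

Step 4 — take square root: d = √(1.6043) ≈ 1.2666.

d(x, mu) = √(1.6043) ≈ 1.2666


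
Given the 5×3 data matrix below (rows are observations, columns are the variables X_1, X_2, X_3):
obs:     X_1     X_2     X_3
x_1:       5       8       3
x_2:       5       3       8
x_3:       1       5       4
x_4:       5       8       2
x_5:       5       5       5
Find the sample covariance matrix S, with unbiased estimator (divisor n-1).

Step 1 — column means:
  mean(X_1) = (5 + 5 + 1 + 5 + 5) / 5 = 21/5 = 4.2
  mean(X_2) = (8 + 3 + 5 + 8 + 5) / 5 = 29/5 = 5.8
  mean(X_3) = (3 + 8 + 4 + 2 + 5) / 5 = 22/5 = 4.4

Step 2 — sample covariance S[i,j] = (1/(n-1)) · Σ_k (x_{k,i} - mean_i) · (x_{k,j} - mean_j), with n-1 = 4.
  S[X_1,X_1] = ((0.8)·(0.8) + (0.8)·(0.8) + (-3.2)·(-3.2) + (0.8)·(0.8) + (0.8)·(0.8)) / 4 = 12.8/4 = 3.2
  S[X_1,X_2] = ((0.8)·(2.2) + (0.8)·(-2.8) + (-3.2)·(-0.8) + (0.8)·(2.2) + (0.8)·(-0.8)) / 4 = 3.2/4 = 0.8
  S[X_1,X_3] = ((0.8)·(-1.4) + (0.8)·(3.6) + (-3.2)·(-0.4) + (0.8)·(-2.4) + (0.8)·(0.6)) / 4 = 1.6/4 = 0.4
  S[X_2,X_2] = ((2.2)·(2.2) + (-2.8)·(-2.8) + (-0.8)·(-0.8) + (2.2)·(2.2) + (-0.8)·(-0.8)) / 4 = 18.8/4 = 4.7
  S[X_2,X_3] = ((2.2)·(-1.4) + (-2.8)·(3.6) + (-0.8)·(-0.4) + (2.2)·(-2.4) + (-0.8)·(0.6)) / 4 = -18.6/4 = -4.65
  S[X_3,X_3] = ((-1.4)·(-1.4) + (3.6)·(3.6) + (-0.4)·(-0.4) + (-2.4)·(-2.4) + (0.6)·(0.6)) / 4 = 21.2/4 = 5.3

S is symmetric (S[j,i] = S[i,j]). Assembling:

S = [[3.2, 0.8, 0.4],
 [0.8, 4.7, -4.65],
 [0.4, -4.65, 5.3]]


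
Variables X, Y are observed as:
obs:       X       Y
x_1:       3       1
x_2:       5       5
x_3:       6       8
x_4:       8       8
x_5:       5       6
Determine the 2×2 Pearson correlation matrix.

Step 1 — column means:
  mean(X) = (3 + 5 + 6 + 8 + 5) / 5 = 27/5 = 5.4
  mean(Y) = (1 + 5 + 8 + 8 + 6) / 5 = 28/5 = 5.6

Step 2 — sample variances and covariances s[i,j] = (1/(n-1)) · Σ_k (x_{k,i} - mean_i) · (x_{k,j} - mean_j), with n-1 = 4:
  s[X,X] = ((-2.4)·(-2.4) + (-0.4)·(-0.4) + (0.6)·(0.6) + (2.6)·(2.6) + (-0.4)·(-0.4)) / 4 = 13.2/4 = 3.3
  s[X,Y] = ((-2.4)·(-4.6) + (-0.4)·(-0.6) + (0.6)·(2.4) + (2.6)·(2.4) + (-0.4)·(0.4)) / 4 = 18.8/4 = 4.7
  s[Y,Y] = ((-4.6)·(-4.6) + (-0.6)·(-0.6) + (2.4)·(2.4) + (2.4)·(2.4) + (0.4)·(0.4)) / 4 = 33.2/4 = 8.3
  Sample standard deviations s_i = √(s[i,i]):
  s(X) = √(3.3) = 1.8166
  s(Y) = √(8.3) = 2.881

Step 3 — r_{ij} = s_{ij} / (s_i · s_j):
  r[X,X] = 1 (diagonal).
  r[X,Y] = 4.7 / (1.8166 · 2.881) = 4.7 / 5.2335 = 0.8981
  r[Y,Y] = 1 (diagonal).

R is symmetric with unit diagonal. Assembling:

R = [[1, 0.8981],
 [0.8981, 1]]


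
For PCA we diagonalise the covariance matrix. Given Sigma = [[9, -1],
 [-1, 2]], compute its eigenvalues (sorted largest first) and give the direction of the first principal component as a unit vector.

Step 1 — characteristic polynomial of 2×2 Sigma:
  det(Sigma - λI) = λ² - trace · λ + det = 0.
  trace = 9 + 2 = 11, det = 9·2 - (-1)² = 17.
Step 2 — discriminant:
  Δ = trace² - 4·det = 121 - 68 = 53.
Step 3 — eigenvalues:
  λ = (trace ± √Δ)/2 = (11 ± 7.2801)/2,
  λ_1 = 9.1401,  λ_2 = 1.8599.

Step 4 — unit eigenvector for λ_1: solve (Sigma - λ_1 I)v = 0. First row:
  (9 - 9.1401)·v_x + (-1)·v_y = 0, i.e. (-0.1401)·v_x + (-1)·v_y = 0,
  so v ∝ (b, λ_1 - a) = (-1, 0.1401); multiply by -1 so the first entry is positive: u = (1, -0.1401).
  ||u|| = √((1)² + (-0.1401)²) = √(1.0196) ≈ 1.0098,
  v_1 = u/||u|| ≈ (0.9903, -0.1387) (||v_1|| = 1).

λ_1 = 9.1401,  λ_2 = 1.8599;  v_1 ≈ (0.9903, -0.1387)


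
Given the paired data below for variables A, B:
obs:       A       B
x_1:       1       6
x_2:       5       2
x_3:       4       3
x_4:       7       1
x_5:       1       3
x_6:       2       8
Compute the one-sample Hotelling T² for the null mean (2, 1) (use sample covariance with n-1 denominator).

Step 1 — sample mean vector:
  mean(A) = (1 + 5 + 4 + 7 + 1 + 2) / 6 = 20/6 = 3.3333
  mean(B) = (6 + 2 + 3 + 1 + 3 + 8) / 6 = 23/6 = 3.8333
  x̄ = (3.3333, 3.8333),  deviation x̄ - mu_0 = (3.3333, 3.8333) - (2, 1) = (1.3333, 2.8333).

Step 2 — sample covariance matrix, S[i,j] = (1/(n-1)) · Σ_k (x_{k,i} - mean_i) · (x_{k,j} - mean_j), divisor n-1 = 5:
  S[A,A] = ((-2.3333)·(-2.3333) + (1.6667)·(1.6667) + (0.6667)·(0.6667) + (3.6667)·(3.6667) + (-2.3333)·(-2.3333) + (-1.3333)·(-1.3333)) / 5 = 29.3333/5 = 5.8667
  S[A,B] = ((-2.3333)·(2.1667) + (1.6667)·(-1.8333) + (0.6667)·(-0.8333) + (3.6667)·(-2.8333) + (-2.3333)·(-0.8333) + (-1.3333)·(4.1667)) / 5 = -22.6667/5 = -4.5333
  S[B,B] = ((2.1667)·(2.1667) + (-1.8333)·(-1.8333) + (-0.8333)·(-0.8333) + (-2.8333)·(-2.8333) + (-0.8333)·(-0.8333) + (4.1667)·(4.1667)) / 5 = 34.8333/5 = 6.9667
  S = [[5.8667, -4.5333],
 [-4.5333, 6.9667]].

Step 3 — invert S. det(S) = 5.8667·6.9667 - (-4.5333)² = 20.32.
  S^{-1} = (1/det) · [[d, -b], [-b, a]] = [[0.3428, 0.2231],
 [0.2231, 0.2887]].

Step 4 — quadratic form (x̄ - mu_0)^T · S^{-1} · (x̄ - mu_0):
  S^{-1} · (x̄ - mu_0) = (1.0892, 1.1155),
  (x̄ - mu_0)^T · [...] = (1.3333)·(1.0892) + (2.8333)·(1.1155) = 4.6129.

Step 5 — scale by n: T² = 6 · 4.6129 = 27.6772.

T² ≈ 27.6772


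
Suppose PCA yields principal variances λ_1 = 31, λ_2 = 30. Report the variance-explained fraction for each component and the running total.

Step 1 — total variance = trace(Sigma) = Σ λ_i = 31 + 30 = 61.

Step 2 — fraction explained by component i = λ_i / Σ λ:
  PC1: 31/61 = 0.5082
  PC2: 30/61 = 0.4918

Step 3 — cumulative fraction after k components = (λ_1 + ... + λ_k) / Σ λ:
  k = 1: 31/61 = 0.5082
  k = 2: (31 + 30)/61 = 61/61 = 1

Summary (fraction, with percent):

explained: PC1 0.5082 (50.82%), PC2 0.4918 (49.18%);  cumulative: 0.5082, 1


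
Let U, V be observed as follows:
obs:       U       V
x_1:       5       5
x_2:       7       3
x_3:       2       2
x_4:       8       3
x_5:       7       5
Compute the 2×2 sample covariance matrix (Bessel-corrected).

Step 1 — column means:
  mean(U) = (5 + 7 + 2 + 8 + 7) / 5 = 29/5 = 5.8
  mean(V) = (5 + 3 + 2 + 3 + 5) / 5 = 18/5 = 3.6

Step 2 — sample covariance S[i,j] = (1/(n-1)) · Σ_k (x_{k,i} - mean_i) · (x_{k,j} - mean_j), with n-1 = 4.
  S[U,U] = ((-0.8)·(-0.8) + (1.2)·(1.2) + (-3.8)·(-3.8) + (2.2)·(2.2) + (1.2)·(1.2)) / 4 = 22.8/4 = 5.7
  S[U,V] = ((-0.8)·(1.4) + (1.2)·(-0.6) + (-3.8)·(-1.6) + (2.2)·(-0.6) + (1.2)·(1.4)) / 4 = 4.6/4 = 1.15
  S[V,V] = ((1.4)·(1.4) + (-0.6)·(-0.6) + (-1.6)·(-1.6) + (-0.6)·(-0.6) + (1.4)·(1.4)) / 4 = 7.2/4 = 1.8

S is symmetric (S[j,i] = S[i,j]). Assembling:

S = [[5.7, 1.15],
 [1.15, 1.8]]


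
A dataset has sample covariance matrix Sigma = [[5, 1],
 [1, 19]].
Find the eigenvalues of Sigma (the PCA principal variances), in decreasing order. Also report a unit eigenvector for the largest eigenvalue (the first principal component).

Step 1 — characteristic polynomial of 2×2 Sigma:
  det(Sigma - λI) = λ² - trace · λ + det = 0.
  trace = 5 + 19 = 24, det = 5·19 - (1)² = 94.
Step 2 — discriminant:
  Δ = trace² - 4·det = 576 - 376 = 200.
Step 3 — eigenvalues:
  λ = (trace ± √Δ)/2 = (24 ± 14.1421)/2,
  λ_1 = 19.0711,  λ_2 = 4.9289.

Step 4 — unit eigenvector for λ_1: solve (Sigma - λ_1 I)v = 0. First row:
  (5 - 19.0711)·v_x + (1)·v_y = 0, i.e. (-14.0711)·v_x + (1)·v_y = 0,
  so v ∝ (b, λ_1 - a) = (1, 14.0711) = u.
  ||u|| = √((1)² + (14.0711)²) = √(198.9949) ≈ 14.1066,
  v_1 = u/||u|| ≈ (0.0709, 0.9975) (||v_1|| = 1).

λ_1 = 19.0711,  λ_2 = 4.9289;  v_1 ≈ (0.0709, 0.9975)
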